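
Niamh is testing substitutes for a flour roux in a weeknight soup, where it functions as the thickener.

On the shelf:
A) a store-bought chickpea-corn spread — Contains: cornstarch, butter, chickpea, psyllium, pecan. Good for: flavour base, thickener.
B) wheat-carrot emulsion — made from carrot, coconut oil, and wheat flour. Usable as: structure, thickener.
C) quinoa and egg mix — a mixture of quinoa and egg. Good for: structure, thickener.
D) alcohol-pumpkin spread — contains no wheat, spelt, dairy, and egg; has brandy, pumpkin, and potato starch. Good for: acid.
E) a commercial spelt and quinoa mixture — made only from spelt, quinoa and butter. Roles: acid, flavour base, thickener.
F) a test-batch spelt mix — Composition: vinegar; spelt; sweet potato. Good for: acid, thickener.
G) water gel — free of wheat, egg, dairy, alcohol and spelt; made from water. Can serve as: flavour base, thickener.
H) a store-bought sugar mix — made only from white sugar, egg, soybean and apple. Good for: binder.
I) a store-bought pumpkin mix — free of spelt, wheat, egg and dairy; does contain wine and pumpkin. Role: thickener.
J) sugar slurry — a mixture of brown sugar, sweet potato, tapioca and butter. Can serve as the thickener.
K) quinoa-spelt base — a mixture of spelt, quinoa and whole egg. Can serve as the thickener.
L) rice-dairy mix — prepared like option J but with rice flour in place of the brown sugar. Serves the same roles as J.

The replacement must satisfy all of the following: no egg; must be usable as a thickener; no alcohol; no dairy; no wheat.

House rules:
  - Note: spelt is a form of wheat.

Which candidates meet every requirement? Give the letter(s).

G

A: has butter, so not dairy-free — no
B: has wheat flour, so not wheat-free — no
C: has egg, so not egg-free — no
D: not usable as a thickener; has brandy, so not alcohol-free — reject
E: has butter, so not dairy-free; has spelt, so not wheat-free — reject
F: has spelt, so not wheat-free — no
G: works as a thickener, no egg, no dairy — keep
H: not usable as a thickener; has egg, so not egg-free — out
I: has wine, so not alcohol-free — out
J: has butter, so not dairy-free — out
K: has spelt, so not wheat-free; has whole egg, so not egg-free — out
L: has butter, so not dairy-free — reject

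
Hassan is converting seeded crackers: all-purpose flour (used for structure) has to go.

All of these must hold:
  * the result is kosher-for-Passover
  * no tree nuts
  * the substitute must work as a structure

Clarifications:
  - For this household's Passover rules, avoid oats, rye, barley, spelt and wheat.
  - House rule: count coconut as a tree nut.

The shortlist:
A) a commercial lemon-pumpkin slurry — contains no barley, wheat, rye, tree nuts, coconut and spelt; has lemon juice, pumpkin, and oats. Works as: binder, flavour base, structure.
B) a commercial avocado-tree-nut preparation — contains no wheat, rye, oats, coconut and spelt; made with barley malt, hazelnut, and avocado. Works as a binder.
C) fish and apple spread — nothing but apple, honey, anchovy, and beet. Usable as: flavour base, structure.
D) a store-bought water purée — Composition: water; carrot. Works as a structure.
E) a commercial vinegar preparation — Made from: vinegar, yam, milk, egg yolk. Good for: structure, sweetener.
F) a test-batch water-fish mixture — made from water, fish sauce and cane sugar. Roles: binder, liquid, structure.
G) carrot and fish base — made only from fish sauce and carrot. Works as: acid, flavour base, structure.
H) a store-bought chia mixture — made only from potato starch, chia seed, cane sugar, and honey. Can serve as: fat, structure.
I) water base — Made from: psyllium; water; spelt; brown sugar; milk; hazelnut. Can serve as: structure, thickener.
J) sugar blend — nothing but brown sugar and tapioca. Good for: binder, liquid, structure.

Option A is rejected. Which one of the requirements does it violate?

kosher-for-Passover

usable as a structure: satisfied
kosher-for-Passover: has oats — fails
tree-nut-free: satisfied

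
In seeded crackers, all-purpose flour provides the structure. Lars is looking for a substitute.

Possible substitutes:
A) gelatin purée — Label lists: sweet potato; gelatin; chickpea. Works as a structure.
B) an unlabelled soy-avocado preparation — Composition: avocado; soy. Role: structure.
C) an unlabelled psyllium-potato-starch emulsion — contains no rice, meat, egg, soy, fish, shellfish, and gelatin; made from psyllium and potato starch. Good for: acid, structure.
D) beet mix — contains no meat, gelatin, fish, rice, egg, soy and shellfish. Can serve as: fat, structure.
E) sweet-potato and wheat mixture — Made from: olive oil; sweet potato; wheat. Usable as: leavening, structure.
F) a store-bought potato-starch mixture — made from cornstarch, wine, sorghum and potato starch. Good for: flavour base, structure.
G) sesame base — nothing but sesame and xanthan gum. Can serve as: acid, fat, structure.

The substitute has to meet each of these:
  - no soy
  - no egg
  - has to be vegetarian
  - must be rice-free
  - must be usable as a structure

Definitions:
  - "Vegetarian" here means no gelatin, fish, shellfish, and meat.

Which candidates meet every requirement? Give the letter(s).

A: has gelatin, so not vegetarian — reject
B: has soy, so not soy-free — out
C: no egg, no rice — keep
D: no soy, vegetarian — keep
E: no soy, no rice — valid
F: wine and cornstarch etc. — none of it excluded — OK
G: only sesame and xanthan gum; none excluded — OK

C, D, E, F, G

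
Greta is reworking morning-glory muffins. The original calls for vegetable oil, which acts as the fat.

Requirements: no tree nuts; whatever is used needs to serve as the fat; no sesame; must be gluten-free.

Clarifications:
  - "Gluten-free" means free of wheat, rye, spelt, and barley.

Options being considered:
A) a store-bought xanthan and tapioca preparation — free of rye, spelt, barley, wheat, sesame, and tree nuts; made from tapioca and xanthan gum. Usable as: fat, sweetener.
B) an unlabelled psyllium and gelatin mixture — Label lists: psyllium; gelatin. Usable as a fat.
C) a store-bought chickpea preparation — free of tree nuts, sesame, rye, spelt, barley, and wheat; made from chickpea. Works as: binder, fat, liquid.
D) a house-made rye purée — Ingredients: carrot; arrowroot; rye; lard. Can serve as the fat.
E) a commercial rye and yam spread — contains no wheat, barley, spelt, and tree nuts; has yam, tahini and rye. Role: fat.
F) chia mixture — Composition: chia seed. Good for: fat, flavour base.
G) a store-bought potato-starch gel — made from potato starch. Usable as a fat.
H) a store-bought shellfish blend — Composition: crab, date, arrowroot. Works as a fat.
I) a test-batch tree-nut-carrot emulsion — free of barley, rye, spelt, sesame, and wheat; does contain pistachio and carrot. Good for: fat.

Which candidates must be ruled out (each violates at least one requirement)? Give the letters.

A: every rule checks out — OK
B: works as a fat, gluten-free, no tree nuts — OK
C: nothing on the exclusion list — keep
D: has rye, so not gluten-free — reject
E: has rye, so not gluten-free; has tahini, so not sesame-free — reject
F: only chia seed; none excluded — OK
G: all constraints satisfied — keep
H: no sesame, no tree nuts — OK
I: has pistachio, so not tree-nut-free — no

D, E, I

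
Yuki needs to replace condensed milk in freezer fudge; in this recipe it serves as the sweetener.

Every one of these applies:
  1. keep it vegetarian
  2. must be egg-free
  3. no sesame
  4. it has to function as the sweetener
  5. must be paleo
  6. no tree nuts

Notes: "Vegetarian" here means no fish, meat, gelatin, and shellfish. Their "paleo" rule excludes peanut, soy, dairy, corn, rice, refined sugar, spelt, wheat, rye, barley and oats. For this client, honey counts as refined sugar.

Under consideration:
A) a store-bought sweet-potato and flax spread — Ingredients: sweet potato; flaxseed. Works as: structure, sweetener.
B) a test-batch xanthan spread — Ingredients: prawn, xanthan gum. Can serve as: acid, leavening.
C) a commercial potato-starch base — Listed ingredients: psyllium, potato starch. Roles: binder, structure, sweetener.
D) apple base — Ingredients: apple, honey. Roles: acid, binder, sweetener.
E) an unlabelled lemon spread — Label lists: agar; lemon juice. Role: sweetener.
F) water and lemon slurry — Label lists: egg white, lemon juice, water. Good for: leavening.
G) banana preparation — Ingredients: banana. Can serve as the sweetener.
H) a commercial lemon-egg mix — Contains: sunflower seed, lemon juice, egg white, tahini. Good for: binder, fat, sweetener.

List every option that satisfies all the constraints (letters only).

A, C, E, G

A: paleo, no egg — OK
B: not usable as a sweetener; has prawn, so not vegetarian — out
C: nothing on the exclusion list — keep
D: has honey, so not paleo — out
E: every rule checks out — keep
F: not usable as a sweetener; has egg white, so not egg-free — out
G: only banana; none excluded — valid
H: has egg white, so not egg-free; has tahini, so not sesame-free — no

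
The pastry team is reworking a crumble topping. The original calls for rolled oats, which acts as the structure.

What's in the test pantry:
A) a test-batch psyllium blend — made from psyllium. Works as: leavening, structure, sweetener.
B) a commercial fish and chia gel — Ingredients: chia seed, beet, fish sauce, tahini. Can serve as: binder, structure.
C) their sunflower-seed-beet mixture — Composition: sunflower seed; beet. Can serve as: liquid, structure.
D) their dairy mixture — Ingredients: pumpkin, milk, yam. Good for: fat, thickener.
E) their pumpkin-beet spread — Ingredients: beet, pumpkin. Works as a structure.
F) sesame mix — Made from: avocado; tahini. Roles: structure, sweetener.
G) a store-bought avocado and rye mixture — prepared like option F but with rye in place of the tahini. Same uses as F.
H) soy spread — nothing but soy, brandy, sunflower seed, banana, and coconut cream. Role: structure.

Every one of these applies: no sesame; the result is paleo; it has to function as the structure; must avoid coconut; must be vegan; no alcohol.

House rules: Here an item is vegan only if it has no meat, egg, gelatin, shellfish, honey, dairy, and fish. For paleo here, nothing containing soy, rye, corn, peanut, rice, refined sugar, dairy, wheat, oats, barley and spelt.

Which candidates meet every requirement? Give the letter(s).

A, C, E

A: only psyllium; none excluded — OK
B: has fish sauce, so not vegan; has tahini, so not sesame-free — out
C: nothing on the exclusion list — keep
D: not usable as a structure; has milk, so not vegan (and 1 more) — no
E: nothing on the exclusion list — valid
F: has tahini, so not sesame-free — no
G: has rye, so not paleo — reject
H: has soy, so not paleo; has coconut cream, so not coconut-free (and 1 more) — out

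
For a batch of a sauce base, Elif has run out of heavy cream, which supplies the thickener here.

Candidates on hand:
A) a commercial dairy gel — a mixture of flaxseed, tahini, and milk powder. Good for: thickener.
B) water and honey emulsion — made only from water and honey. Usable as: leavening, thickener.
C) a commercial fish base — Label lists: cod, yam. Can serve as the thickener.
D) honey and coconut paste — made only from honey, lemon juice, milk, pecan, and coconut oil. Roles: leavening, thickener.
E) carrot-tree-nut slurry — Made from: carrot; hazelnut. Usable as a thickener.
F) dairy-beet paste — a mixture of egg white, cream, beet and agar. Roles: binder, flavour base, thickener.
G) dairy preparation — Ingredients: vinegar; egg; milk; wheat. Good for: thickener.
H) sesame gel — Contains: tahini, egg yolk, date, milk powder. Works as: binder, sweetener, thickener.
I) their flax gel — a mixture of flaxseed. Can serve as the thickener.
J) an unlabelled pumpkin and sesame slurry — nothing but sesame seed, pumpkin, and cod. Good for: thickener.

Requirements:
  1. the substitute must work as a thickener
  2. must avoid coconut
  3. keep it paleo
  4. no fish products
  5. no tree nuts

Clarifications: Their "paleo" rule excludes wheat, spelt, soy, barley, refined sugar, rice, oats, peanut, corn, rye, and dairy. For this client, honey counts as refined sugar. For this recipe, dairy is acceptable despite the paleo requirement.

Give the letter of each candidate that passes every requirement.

A, F, H, I

A: dairy is permitted under the paleo carve-out; nothing else excluded — keep
B: has honey, so not paleo — no
C: has cod, so not fish-free — no
D: has honey, so not paleo; has coconut oil, so not coconut-free (and 1 more) — no
E: has hazelnut, so not tree-nut-free — no
F: dairy is permitted under the paleo carve-out; nothing else excluded — OK
G: has wheat, so not paleo — out
H: dairy is permitted under the paleo carve-out; nothing else excluded — valid
I: no coconut, no tree nuts — OK
J: has cod, so not fish-free — out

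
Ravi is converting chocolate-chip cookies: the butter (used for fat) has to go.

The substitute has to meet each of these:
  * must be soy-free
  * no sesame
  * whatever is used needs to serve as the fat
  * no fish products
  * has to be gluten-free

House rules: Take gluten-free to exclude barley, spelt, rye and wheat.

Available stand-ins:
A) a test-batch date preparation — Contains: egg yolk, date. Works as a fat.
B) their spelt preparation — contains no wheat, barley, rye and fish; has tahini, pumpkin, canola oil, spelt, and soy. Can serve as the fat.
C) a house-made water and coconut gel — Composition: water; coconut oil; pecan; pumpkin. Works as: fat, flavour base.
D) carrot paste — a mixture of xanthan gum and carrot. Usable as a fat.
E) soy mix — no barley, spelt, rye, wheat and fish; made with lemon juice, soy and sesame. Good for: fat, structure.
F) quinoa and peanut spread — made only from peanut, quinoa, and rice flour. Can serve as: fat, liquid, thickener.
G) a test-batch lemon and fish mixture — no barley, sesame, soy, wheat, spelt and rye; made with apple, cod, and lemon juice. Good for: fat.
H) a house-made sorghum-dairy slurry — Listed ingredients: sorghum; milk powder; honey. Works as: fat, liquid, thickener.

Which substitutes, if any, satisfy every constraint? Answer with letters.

A, C, D, F, H

A: nothing on the exclusion list — valid
B: has spelt, so not gluten-free; has tahini, so not sesame-free (and 1 more) — no
C: every rule checks out — keep
D: works as a fat, no fish, no soy — keep
E: has sesame, so not sesame-free; has soy, so not soy-free — no
F: only peanut, rice flour, and quinoa; none excluded — valid
G: has cod, so not fish-free — reject
H: only milk powder, honey, and sorghum; none excluded — keep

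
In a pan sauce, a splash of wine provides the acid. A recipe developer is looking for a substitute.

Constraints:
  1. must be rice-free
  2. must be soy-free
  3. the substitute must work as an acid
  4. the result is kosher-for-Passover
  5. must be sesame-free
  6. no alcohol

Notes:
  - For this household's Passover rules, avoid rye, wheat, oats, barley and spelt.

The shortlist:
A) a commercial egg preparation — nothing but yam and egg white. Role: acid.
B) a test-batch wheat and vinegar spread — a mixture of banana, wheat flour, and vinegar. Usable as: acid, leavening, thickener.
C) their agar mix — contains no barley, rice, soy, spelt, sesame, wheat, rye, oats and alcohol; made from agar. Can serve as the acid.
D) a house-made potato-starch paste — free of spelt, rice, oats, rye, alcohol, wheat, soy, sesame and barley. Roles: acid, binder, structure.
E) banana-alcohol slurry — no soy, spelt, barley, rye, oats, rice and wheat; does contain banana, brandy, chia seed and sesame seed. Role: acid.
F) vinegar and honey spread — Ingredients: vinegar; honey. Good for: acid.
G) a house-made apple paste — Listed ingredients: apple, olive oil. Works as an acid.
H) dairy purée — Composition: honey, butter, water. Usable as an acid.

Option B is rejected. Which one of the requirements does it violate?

kosher-for-Passover

usable as an acid: satisfied
kosher-for-Passover: has wheat flour — fails
sesame-free: satisfied
alcohol-free: satisfied
rice-free: satisfied
soy-free: satisfied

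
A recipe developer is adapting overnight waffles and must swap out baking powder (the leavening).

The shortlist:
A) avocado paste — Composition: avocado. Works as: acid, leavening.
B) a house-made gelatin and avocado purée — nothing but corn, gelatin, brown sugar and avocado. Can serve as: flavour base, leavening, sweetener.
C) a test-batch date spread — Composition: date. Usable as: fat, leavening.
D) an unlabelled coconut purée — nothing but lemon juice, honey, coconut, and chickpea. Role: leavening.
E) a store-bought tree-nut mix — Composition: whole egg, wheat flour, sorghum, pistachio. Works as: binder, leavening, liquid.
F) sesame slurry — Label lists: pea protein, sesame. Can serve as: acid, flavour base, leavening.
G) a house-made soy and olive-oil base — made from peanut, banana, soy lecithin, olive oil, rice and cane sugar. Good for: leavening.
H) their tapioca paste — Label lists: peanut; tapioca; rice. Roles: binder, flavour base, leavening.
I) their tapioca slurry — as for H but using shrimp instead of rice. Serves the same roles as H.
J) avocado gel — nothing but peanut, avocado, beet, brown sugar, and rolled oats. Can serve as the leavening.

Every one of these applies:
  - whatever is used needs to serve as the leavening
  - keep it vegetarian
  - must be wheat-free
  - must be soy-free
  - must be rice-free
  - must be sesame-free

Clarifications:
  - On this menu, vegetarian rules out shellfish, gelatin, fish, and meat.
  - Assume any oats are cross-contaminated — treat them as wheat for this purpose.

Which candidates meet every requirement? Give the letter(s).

A: only avocado; none excluded — OK
B: has gelatin, so not vegetarian — reject
C: only date; none excluded — valid
D: every rule checks out — valid
E: has wheat flour, so not wheat-free — reject
F: has sesame, so not sesame-free — out
G: has soy lecithin, so not soy-free; has rice, so not rice-free — no
H: has rice, so not rice-free — reject
I: has shrimp, so not vegetarian — out
J: has rolled oats, so not wheat-free — out

A, C, D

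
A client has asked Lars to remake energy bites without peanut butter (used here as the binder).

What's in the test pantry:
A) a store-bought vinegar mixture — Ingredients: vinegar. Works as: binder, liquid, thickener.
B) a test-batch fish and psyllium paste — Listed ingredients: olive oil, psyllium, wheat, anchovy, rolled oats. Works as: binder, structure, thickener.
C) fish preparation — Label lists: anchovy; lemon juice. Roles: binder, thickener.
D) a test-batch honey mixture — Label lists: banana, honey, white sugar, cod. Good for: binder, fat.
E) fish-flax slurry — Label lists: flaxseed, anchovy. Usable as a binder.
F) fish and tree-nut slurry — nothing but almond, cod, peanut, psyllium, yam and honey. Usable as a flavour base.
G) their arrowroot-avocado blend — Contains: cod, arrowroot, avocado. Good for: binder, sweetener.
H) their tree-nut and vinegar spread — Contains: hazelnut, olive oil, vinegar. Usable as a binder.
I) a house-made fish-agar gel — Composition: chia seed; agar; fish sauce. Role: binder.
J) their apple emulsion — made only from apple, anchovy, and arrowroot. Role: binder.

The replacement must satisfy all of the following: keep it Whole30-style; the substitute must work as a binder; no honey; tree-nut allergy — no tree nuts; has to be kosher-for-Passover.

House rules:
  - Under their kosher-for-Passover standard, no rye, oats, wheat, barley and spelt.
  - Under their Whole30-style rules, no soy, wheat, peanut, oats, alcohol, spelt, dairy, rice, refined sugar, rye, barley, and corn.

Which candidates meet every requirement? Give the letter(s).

A: only vinegar; none excluded — valid
B: has rolled oats, so not kosher-for-Passover; has rolled oats, so not Whole30-style — no
C: only anchovy and lemon juice; none excluded — keep
D: has white sugar, so not Whole30-style; has honey, so not honey-free — no
E: works as a binder, no tree nuts, kosher-for-Passover — valid
F: not usable as a binder; has peanut, so not Whole30-style (and 2 more) — no
G: works as a binder, Whole30-style, no tree nuts — keep
H: has hazelnut, so not tree-nut-free — out
I: works as a binder, Whole30-style, no tree nuts — valid
J: only anchovy, arrowroot and apple; none excluded — keep

A, C, E, G, I, J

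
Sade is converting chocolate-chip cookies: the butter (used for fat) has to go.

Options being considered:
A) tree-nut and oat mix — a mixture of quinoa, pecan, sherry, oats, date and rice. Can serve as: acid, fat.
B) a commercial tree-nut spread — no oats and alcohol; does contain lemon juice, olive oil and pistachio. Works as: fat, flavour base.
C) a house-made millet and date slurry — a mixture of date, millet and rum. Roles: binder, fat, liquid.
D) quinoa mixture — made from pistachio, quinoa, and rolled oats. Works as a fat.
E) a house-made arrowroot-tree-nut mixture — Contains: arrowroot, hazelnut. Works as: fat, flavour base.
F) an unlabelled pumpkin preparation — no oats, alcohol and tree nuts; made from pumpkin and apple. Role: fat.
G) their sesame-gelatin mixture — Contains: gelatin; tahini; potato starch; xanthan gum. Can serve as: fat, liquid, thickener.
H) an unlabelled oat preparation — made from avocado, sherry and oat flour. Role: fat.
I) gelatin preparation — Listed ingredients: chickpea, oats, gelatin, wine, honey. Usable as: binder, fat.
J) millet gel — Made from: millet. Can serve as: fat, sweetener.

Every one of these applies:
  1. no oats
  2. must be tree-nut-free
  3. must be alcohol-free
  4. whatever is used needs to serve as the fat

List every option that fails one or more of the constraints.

A: has oats, so not oat-free; has pecan, so not tree-nut-free (and 1 more) — reject
B: has pistachio, so not tree-nut-free — out
C: has rum, so not alcohol-free — no
D: has rolled oats, so not oat-free; has pistachio, so not tree-nut-free — no
E: has hazelnut, so not tree-nut-free — no
F: no tree nuts, no alcohol — OK
G: nothing on the exclusion list — keep
H: has oat flour, so not oat-free; has sherry, so not alcohol-free — no
I: has oats, so not oat-free; has wine, so not alcohol-free — no
J: only millet; none excluded — valid

A, B, C, D, E, H, I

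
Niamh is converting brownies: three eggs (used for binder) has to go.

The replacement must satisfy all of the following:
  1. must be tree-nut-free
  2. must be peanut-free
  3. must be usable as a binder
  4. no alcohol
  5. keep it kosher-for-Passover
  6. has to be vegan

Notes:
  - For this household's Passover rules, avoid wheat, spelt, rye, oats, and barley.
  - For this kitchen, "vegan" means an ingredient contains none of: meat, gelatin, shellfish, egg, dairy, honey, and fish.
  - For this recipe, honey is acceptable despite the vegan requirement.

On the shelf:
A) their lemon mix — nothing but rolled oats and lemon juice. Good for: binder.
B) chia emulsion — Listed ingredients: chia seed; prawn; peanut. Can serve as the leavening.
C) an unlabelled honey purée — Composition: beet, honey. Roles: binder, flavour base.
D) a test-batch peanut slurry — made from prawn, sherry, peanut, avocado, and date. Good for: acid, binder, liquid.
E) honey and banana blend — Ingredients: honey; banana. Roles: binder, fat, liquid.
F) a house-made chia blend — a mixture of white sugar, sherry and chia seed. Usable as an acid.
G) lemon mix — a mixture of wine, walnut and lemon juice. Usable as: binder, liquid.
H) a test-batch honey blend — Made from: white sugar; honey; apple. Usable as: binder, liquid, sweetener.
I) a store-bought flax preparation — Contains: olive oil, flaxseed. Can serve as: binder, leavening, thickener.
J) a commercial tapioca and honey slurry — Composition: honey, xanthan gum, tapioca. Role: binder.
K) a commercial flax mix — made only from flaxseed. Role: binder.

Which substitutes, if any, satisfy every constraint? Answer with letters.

A: has rolled oats, so not kosher-for-Passover — out
B: not usable as a binder; has prawn, so not vegan (and 1 more) — reject
C: honey is permitted under the vegan carve-out; nothing else excluded — valid
D: has prawn, so not vegan; has peanut, so not peanut-free (and 1 more) — reject
E: honey is permitted under the vegan carve-out; nothing else excluded — valid
F: not usable as a binder; has sherry, so not alcohol-free — no
G: has wine, so not alcohol-free; has walnut, so not tree-nut-free — reject
H: honey is permitted under the vegan carve-out; nothing else excluded — valid
I: every rule checks out — keep
J: honey is permitted under the vegan carve-out; nothing else excluded — OK
K: works as a binder, no tree nuts, no alcohol — OK

C, E, H, I, J, K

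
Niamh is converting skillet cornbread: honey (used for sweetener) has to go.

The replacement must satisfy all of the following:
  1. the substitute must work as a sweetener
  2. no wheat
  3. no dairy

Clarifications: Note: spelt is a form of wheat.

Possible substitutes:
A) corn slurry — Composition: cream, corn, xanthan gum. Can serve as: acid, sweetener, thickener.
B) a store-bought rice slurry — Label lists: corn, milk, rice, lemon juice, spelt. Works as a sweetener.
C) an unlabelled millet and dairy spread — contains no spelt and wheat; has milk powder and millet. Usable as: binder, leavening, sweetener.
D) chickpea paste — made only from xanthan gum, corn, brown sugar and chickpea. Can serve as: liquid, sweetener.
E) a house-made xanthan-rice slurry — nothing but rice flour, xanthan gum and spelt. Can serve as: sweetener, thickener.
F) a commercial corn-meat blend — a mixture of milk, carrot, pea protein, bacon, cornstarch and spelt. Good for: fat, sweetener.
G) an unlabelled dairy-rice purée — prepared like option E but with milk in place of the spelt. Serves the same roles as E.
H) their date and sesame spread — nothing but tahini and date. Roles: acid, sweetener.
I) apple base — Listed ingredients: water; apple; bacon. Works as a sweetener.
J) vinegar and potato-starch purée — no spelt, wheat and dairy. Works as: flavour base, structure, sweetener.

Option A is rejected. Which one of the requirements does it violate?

dairy-free

usable as a sweetener: satisfied
dairy-free: has cream — fails
wheat-free: satisfied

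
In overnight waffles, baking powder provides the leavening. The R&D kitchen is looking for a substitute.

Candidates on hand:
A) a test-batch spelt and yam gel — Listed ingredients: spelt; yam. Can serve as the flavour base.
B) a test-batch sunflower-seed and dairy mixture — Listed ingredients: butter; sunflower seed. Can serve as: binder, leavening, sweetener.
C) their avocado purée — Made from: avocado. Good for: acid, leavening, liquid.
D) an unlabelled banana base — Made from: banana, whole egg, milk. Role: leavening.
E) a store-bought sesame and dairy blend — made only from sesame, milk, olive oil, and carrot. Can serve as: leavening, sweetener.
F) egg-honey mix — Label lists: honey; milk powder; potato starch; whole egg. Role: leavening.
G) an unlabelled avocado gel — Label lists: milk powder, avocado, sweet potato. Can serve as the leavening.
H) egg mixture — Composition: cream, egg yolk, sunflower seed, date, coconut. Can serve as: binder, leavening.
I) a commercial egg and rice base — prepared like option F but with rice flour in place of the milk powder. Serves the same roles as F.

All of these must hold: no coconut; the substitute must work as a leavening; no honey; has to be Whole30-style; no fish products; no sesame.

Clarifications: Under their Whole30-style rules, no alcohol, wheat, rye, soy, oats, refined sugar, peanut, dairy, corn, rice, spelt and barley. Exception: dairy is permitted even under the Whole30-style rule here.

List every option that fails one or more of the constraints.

A: not usable as a leavening; has spelt, so not Whole30-style — out
B: dairy is permitted under the Whole30-style carve-out; nothing else excluded — OK
C: only avocado; none excluded — keep
D: dairy is permitted under the Whole30-style carve-out; nothing else excluded — keep
E: has sesame, so not sesame-free — reject
F: has honey, so not honey-free — reject
G: dairy is permitted under the Whole30-style carve-out; nothing else excluded — OK
H: has coconut, so not coconut-free — out
I: has rice flour, so not Whole30-style; has honey, so not honey-free — no

A, E, F, H, I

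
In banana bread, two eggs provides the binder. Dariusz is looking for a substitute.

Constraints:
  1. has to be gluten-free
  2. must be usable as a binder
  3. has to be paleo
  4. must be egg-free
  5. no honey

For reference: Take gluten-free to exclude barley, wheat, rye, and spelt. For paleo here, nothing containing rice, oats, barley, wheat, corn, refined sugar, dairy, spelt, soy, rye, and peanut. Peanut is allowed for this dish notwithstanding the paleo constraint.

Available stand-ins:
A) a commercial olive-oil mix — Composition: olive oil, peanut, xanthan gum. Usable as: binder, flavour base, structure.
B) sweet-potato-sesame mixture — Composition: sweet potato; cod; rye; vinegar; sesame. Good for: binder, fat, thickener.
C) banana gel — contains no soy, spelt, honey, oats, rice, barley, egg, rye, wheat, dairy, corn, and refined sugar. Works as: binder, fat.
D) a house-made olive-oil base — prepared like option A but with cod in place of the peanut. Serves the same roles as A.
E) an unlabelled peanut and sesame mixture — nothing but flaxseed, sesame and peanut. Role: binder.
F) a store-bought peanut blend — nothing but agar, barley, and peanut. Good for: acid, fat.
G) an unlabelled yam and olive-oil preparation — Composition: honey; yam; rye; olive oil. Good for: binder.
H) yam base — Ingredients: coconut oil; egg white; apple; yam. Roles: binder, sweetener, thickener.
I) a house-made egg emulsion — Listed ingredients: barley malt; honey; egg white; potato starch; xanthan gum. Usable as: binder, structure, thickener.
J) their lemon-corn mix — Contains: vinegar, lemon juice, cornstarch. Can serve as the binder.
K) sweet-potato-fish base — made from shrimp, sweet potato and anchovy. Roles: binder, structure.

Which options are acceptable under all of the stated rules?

A: peanut is permitted under the paleo carve-out; nothing else excluded — keep
B: has rye, so not gluten-free; has rye, so not paleo — reject
C: no egg, paleo — keep
D: works as a binder, no egg, paleo — keep
E: peanut is permitted under the paleo carve-out; nothing else excluded — valid
F: not usable as a binder; has barley, so not gluten-free (and 1 more) — reject
G: has rye, so not gluten-free; has rye, so not paleo (and 1 more) — reject
H: has egg white, so not egg-free — no
I: has barley malt, so not gluten-free; has barley malt, so not paleo (and 2 more) — no
J: has cornstarch, so not paleo — reject
K: only anchovy, shrimp and sweet potato; none excluded — keep

A, C, D, E, K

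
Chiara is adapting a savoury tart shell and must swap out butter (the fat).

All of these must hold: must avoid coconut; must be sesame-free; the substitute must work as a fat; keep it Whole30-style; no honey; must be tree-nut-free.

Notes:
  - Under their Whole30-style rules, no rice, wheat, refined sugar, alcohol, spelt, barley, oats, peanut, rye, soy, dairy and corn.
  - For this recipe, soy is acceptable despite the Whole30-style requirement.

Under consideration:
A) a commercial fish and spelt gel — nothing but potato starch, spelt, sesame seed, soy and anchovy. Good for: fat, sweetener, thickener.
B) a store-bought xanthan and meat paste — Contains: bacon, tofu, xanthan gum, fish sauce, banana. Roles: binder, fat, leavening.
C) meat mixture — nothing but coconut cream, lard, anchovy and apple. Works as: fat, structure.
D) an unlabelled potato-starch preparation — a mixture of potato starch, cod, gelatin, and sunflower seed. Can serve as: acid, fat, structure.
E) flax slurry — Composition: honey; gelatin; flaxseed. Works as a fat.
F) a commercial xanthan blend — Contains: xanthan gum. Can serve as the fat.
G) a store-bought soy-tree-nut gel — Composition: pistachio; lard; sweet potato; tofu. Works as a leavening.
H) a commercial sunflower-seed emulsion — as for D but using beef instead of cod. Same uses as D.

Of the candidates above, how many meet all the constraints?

A: has spelt, so not Whole30-style; has sesame seed, so not sesame-free — reject
B: soy is permitted under the Whole30-style carve-out; nothing else excluded — keep
C: has coconut cream, so not coconut-free — no
D: works as a fat, no honey, Whole30-style — valid
E: has honey, so not honey-free — reject
F: no coconut, no honey — valid
G: not usable as a fat; has pistachio, so not tree-nut-free — no
H: gelatin and beef etc. — none of it excluded — valid

4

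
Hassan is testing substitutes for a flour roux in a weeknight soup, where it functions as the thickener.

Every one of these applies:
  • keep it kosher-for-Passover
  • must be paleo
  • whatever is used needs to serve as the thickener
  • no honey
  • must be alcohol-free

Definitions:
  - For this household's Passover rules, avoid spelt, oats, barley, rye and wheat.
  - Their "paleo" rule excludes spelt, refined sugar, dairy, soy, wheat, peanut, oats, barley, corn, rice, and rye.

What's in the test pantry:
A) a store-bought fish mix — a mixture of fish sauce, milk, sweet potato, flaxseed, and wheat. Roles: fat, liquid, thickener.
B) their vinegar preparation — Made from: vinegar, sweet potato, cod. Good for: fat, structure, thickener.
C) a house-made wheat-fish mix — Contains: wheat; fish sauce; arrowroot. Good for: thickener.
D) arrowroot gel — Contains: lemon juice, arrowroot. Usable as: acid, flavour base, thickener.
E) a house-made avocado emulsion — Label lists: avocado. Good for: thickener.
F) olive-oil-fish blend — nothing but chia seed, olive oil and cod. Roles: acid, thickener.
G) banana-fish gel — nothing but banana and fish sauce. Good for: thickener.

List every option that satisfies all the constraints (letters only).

A: has wheat, so not kosher-for-Passover; has milk, so not paleo — reject
B: only cod, vinegar, and sweet potato; none excluded — valid
C: has wheat, so not kosher-for-Passover; has wheat, so not paleo — no
D: no alcohol, paleo — OK
E: only avocado; none excluded — valid
F: only cod, chia seed and olive oil; none excluded — valid
G: no alcohol, no honey — valid

B, D, E, F, G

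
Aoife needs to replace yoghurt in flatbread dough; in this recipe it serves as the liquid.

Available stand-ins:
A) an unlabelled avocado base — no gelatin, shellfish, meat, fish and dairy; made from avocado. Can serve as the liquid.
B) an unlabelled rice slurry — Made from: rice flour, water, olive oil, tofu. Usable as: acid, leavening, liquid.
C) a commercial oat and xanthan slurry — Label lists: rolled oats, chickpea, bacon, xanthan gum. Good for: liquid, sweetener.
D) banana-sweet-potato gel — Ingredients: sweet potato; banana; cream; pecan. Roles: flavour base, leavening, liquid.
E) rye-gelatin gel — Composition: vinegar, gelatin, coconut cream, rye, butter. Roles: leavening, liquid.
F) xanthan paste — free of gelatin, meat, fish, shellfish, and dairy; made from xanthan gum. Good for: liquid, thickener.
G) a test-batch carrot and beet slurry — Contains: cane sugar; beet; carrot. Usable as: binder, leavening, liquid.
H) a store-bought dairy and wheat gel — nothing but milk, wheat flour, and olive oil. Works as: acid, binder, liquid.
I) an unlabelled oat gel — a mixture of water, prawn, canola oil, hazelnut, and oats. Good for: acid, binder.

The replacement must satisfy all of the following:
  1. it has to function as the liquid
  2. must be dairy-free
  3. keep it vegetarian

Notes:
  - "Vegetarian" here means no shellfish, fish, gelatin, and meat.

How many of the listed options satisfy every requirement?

4

A: nothing on the exclusion list — OK
B: all constraints satisfied — keep
C: has bacon, so not vegetarian — reject
D: has cream, so not dairy-free — reject
E: has gelatin, so not vegetarian; has butter, so not dairy-free — reject
F: vegetarian, no dairy — valid
G: only cane sugar, beet and carrot; none excluded — valid
H: has milk, so not dairy-free — out
I: not usable as a liquid; has prawn, so not vegetarian — out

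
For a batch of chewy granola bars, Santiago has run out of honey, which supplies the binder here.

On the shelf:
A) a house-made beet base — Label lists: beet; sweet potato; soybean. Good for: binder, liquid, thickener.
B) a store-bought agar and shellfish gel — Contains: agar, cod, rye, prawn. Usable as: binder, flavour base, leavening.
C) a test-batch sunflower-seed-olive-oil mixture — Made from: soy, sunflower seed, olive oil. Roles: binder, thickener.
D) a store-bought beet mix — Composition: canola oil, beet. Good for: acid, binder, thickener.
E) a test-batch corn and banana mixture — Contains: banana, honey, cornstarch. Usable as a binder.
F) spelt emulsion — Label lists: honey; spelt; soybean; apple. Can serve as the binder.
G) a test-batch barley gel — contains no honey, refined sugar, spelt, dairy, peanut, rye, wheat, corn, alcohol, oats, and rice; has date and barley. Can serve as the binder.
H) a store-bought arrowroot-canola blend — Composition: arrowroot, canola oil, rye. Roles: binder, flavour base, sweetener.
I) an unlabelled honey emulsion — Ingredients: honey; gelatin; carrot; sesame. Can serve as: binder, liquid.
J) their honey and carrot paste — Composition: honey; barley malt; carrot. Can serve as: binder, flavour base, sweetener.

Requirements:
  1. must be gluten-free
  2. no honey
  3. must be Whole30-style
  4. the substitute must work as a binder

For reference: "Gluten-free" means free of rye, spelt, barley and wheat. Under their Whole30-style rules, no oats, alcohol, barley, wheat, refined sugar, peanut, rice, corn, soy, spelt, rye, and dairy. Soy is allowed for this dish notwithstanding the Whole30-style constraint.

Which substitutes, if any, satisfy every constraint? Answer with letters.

A, C, D

A: soy is permitted under the Whole30-style carve-out; nothing else excluded — valid
B: has rye, so not gluten-free; has rye, so not Whole30-style — reject
C: soy is permitted under the Whole30-style carve-out; nothing else excluded — keep
D: works as a binder, no honey, gluten-free — valid
E: has cornstarch, so not Whole30-style; has honey, so not honey-free — out
F: has spelt, so not gluten-free; has spelt, so not Whole30-style (and 1 more) — no
G: has barley, so not gluten-free; has barley, so not Whole30-style — out
H: has rye, so not gluten-free; has rye, so not Whole30-style — out
I: has honey, so not honey-free — no
J: has barley malt, so not gluten-free; has barley malt, so not Whole30-style (and 1 more) — reject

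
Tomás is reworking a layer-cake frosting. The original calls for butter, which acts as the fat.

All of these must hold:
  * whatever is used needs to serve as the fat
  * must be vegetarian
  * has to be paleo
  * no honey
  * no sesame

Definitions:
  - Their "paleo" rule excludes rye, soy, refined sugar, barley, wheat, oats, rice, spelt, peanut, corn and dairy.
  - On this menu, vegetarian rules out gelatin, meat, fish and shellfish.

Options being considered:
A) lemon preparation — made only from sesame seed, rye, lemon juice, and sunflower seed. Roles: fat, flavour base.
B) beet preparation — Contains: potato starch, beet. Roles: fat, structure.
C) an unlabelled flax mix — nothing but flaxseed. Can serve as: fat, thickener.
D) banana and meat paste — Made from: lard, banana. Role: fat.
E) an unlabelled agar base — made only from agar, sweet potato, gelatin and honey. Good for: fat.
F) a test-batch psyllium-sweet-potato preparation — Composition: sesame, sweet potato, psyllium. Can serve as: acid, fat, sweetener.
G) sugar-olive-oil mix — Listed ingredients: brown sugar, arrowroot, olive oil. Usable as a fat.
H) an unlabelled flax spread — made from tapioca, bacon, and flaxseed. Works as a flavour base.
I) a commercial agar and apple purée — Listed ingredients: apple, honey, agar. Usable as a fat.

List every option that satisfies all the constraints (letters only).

B, C

A: has rye, so not paleo; has sesame seed, so not sesame-free — reject
B: every rule checks out — OK
C: nothing on the exclusion list — OK
D: has lard, so not vegetarian — out
E: has gelatin, so not vegetarian; has honey, so not honey-free — no
F: has sesame, so not sesame-free — out
G: has brown sugar, so not paleo — reject
H: not usable as a fat; has bacon, so not vegetarian — out
I: has honey, so not honey-free — no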